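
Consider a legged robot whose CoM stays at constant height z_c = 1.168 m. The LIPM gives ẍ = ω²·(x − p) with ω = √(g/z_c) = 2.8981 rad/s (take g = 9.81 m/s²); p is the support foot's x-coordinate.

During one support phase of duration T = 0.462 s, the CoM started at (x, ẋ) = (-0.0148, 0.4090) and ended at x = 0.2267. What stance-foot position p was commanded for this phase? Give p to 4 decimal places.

ωT = 2.8981·0.462 = 1.338922; cosh(ωT) = 2.038529, sinh(ωT) = 1.776401
x(T) = p + (x₀−p)·cosh(ωT) + (ẋ₀/ω)·sinh(ωT) ⇒ p·(1 − cosh) = x(T) − x₀·cosh − (ẋ₀/ω)·sinh
numerator   = 0.2267 − (-0.0148)·2.038529 − (0.4090/2.8981)·1.776401 = 0.006172
denominator = 1 − 2.038529 = -1.038529
p = 0.006172 / -1.038529 = -0.0059

p = -0.0059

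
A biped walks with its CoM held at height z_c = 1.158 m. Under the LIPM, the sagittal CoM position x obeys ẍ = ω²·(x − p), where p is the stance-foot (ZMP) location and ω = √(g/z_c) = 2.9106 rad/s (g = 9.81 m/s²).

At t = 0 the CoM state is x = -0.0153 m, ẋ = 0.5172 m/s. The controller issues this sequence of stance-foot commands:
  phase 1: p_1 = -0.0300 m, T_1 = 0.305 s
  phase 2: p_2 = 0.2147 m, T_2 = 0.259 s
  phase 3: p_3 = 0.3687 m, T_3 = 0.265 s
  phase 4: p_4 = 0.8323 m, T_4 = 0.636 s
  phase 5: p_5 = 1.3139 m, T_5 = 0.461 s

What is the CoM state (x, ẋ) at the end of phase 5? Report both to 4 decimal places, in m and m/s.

x = 3.0830, ẋ = 5.5876

phase 1: p=-0.0300, T=0.305, ωT=0.887733, cosh=1.420602, sinh=1.009014; start (x,ẋ)=(-0.015300, 0.517200) → end (x,ẋ)=(0.170180, 0.777907)
phase 2: p=0.2147, T=0.259, ωT=0.753845, cosh=1.297855, sinh=0.827301; start (x,ẋ)=(0.170180, 0.777907) → end (x,ẋ)=(0.378030, 0.902408)
phase 3: p=0.3687, T=0.265, ωT=0.771309, cosh=1.312501, sinh=0.850094; start (x,ẋ)=(0.378030, 0.902408) → end (x,ẋ)=(0.644510, 1.207496)
phase 4: p=0.8323, T=0.636, ωT=1.851142, cosh=3.262071, sinh=3.105013; start (x,ẋ)=(0.644510, 1.207496) → end (x,ẋ)=(1.507865, 2.241791)
phase 5: p=1.3139, T=0.461, ωT=1.341787, cosh=2.043625, sinh=1.782247; start (x,ẋ)=(1.507865, 2.241791) → end (x,ẋ)=(3.083008, 5.587559)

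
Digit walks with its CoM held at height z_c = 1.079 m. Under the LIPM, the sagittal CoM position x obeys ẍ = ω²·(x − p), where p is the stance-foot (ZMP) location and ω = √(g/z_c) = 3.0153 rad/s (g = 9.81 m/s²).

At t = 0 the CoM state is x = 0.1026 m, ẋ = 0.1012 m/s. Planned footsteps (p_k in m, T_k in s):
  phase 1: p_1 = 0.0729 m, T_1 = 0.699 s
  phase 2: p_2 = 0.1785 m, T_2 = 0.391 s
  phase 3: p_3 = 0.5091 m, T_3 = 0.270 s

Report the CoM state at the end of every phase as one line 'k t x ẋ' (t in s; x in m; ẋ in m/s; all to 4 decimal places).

phase 1: p=0.0729, T=0.699, ωT=2.107695, cosh=4.175383, sinh=4.053865; start (x,ẋ)=(0.102600, 0.101200) → end (x,ẋ)=(0.332965, 0.785590)
phase 2: p=0.1785, T=0.391, ωT=1.178982, cosh=1.779328, sinh=1.471736; start (x,ẋ)=(0.332965, 0.785590) → end (x,ẋ)=(0.836783, 2.083298)
phase 3: p=0.5091, T=0.270, ωT=0.814131, cosh=1.350119, sinh=0.907095; start (x,ẋ)=(0.836783, 2.083298) → end (x,ẋ)=(1.578231, 3.708965)

1 0.6990 0.3330 0.7856
2 1.0900 0.8368 2.0833
3 1.3600 1.5782 3.7090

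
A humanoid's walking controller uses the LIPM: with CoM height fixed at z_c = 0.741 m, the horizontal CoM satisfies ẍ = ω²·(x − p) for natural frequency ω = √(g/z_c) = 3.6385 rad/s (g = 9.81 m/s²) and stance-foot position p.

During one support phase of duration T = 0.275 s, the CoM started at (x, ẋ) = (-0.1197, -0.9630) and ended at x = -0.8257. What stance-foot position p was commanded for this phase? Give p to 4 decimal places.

p = 0.6062

ωT = 3.6385·0.275 = 1.000588; cosh(ωT) = 1.543771, sinh(ωT) = 1.176108
x(T) = p + (x₀−p)·cosh(ωT) + (ẋ₀/ω)·sinh(ωT) ⇒ p·(1 − cosh) = x(T) − x₀·cosh − (ẋ₀/ω)·sinh
numerator   = -0.8257 − (-0.1197)·1.543771 − (-0.9630/3.6385)·1.176108 = -0.329631
denominator = 1 − 1.543771 = -0.543771
p = -0.329631 / -0.543771 = 0.6062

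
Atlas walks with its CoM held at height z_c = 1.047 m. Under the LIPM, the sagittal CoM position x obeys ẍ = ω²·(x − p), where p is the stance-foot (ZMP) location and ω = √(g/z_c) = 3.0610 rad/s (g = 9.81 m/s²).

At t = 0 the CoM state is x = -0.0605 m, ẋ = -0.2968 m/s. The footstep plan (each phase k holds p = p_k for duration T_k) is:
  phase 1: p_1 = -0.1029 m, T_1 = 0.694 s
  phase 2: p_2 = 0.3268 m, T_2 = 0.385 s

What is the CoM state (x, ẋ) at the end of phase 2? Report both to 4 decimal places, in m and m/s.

x = -1.1766, ẋ = -4.2130

phase 1: p=-0.1029, T=0.694, ωT=2.124334, cosh=4.243418, sinh=4.123905; start (x,ẋ)=(-0.060500, -0.296800) → end (x,ẋ)=(-0.322840, -0.724220)
phase 2: p=0.3268, T=0.385, ωT=1.178485, cosh=1.778596, sinh=1.470851; start (x,ẋ)=(-0.322840, -0.724220) → end (x,ẋ)=(-1.176645, -4.212954)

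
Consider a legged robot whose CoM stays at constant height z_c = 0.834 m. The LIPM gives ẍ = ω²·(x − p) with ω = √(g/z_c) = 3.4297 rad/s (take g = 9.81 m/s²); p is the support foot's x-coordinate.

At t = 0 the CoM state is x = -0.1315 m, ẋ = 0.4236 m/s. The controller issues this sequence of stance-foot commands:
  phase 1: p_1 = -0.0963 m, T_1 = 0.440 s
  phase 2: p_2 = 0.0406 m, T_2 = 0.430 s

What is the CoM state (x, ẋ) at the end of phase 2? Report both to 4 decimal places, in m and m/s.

x = 0.5944, ẋ = 2.0345

phase 1: p=-0.0963, T=0.440, ωT=1.509068, cosh=2.371815, sinh=2.150699; start (x,ẋ)=(-0.131500, 0.423600) → end (x,ẋ)=(0.085844, 0.745057)
phase 2: p=0.0406, T=0.430, ωT=1.474771, cosh=2.299433, sinh=2.070602; start (x,ẋ)=(0.085844, 0.745057) → end (x,ẋ)=(0.594445, 2.034507)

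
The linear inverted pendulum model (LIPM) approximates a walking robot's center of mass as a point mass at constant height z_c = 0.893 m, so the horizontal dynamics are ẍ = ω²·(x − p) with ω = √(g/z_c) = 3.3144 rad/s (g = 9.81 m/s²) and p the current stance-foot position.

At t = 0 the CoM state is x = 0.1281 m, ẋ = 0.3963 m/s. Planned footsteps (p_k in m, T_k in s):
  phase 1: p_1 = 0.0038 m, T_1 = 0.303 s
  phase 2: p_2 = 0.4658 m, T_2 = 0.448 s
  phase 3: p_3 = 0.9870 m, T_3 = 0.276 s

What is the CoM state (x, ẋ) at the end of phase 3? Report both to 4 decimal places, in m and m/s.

phase 1: p=0.0038, T=0.303, ωT=1.004263, cosh=1.548105, sinh=1.181790; start (x,ẋ)=(0.128100, 0.396300) → end (x,ẋ)=(0.337535, 1.100388)
phase 2: p=0.4658, T=0.448, ωT=1.484851, cosh=2.320422, sinh=2.093886; start (x,ẋ)=(0.337535, 1.100388) → end (x,ẋ)=(0.863346, 1.663209)
phase 3: p=0.9870, T=0.276, ωT=0.914774, cosh=1.448410, sinh=1.047803; start (x,ẋ)=(0.863346, 1.663209) → end (x,ẋ)=(1.333699, 1.979577)

x = 1.3337, ẋ = 1.9796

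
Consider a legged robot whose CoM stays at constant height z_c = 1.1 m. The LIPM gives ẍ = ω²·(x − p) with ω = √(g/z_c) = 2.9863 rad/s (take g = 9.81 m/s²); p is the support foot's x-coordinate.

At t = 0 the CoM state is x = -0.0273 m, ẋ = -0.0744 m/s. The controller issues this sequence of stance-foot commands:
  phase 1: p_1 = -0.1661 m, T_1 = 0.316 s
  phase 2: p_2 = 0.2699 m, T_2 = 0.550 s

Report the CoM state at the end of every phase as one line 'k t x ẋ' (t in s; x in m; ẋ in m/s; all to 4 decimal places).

phase 1: p=-0.1661, T=0.316, ωT=0.943671, cosh=1.479296, sinh=1.090100; start (x,ẋ)=(-0.027300, -0.074400) → end (x,ẋ)=(0.012068, 0.341785)
phase 2: p=0.2699, T=0.550, ωT=1.642465, cosh=2.680698, sinh=2.487195; start (x,ẋ)=(0.012068, 0.341785) → end (x,ẋ)=(-0.136608, -0.998829)

1 0.3160 0.0121 0.3418
2 0.8660 -0.1366 -0.9988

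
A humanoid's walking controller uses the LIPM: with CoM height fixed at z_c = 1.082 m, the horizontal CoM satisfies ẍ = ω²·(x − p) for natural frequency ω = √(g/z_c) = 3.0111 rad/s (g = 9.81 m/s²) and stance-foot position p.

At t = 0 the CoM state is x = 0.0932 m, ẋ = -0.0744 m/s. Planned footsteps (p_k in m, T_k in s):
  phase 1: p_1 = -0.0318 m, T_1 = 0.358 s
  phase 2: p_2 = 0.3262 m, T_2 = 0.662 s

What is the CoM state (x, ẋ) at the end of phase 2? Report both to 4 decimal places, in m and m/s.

phase 1: p=-0.0318, T=0.358, ωT=1.077974, cosh=1.639502, sinh=1.299217; start (x,ẋ)=(0.093200, -0.074400) → end (x,ẋ)=(0.141036, 0.367030)
phase 2: p=0.3262, T=0.662, ωT=1.993348, cosh=3.738154, sinh=3.601915; start (x,ẋ)=(0.141036, 0.367030) → end (x,ẋ)=(0.073074, -0.636224)

x = 0.0731, ẋ = -0.6362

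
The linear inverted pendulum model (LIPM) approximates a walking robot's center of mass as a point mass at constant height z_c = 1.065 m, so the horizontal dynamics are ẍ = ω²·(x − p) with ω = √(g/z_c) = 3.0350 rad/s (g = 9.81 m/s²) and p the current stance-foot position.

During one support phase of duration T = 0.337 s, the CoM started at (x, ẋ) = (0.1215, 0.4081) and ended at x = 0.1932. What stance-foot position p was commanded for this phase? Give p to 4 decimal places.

p = 0.2812

ωT = 3.0350·0.337 = 1.022795; cosh(ωT) = 1.570273, sinh(ωT) = 1.210684
x(T) = p + (x₀−p)·cosh(ωT) + (ẋ₀/ω)·sinh(ωT) ⇒ p·(1 − cosh) = x(T) − x₀·cosh − (ẋ₀/ω)·sinh
numerator   = 0.1932 − (0.1215)·1.570273 − (0.4081/3.0350)·1.210684 = -0.160382
denominator = 1 − 1.570273 = -0.570273
p = -0.160382 / -0.570273 = 0.2812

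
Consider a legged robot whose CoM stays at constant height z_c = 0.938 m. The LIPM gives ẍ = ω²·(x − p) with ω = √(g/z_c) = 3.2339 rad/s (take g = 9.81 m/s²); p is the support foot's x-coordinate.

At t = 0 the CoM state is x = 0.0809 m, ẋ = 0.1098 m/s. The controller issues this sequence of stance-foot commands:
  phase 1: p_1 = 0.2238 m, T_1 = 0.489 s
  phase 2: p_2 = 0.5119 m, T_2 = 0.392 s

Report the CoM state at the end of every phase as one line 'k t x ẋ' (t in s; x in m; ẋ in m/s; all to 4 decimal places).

1 0.4890 -0.0592 -0.7976
2 0.8810 -0.9864 -4.5499

phase 1: p=0.2238, T=0.489, ωT=1.581377, cosh=2.533669, sinh=2.327977; start (x,ẋ)=(0.080900, 0.109800) → end (x,ẋ)=(-0.059220, -0.797618)
phase 2: p=0.5119, T=0.392, ωT=1.267689, cosh=1.917057, sinh=1.635575; start (x,ẋ)=(-0.059220, -0.797618) → end (x,ẋ)=(-0.986372, -4.549896)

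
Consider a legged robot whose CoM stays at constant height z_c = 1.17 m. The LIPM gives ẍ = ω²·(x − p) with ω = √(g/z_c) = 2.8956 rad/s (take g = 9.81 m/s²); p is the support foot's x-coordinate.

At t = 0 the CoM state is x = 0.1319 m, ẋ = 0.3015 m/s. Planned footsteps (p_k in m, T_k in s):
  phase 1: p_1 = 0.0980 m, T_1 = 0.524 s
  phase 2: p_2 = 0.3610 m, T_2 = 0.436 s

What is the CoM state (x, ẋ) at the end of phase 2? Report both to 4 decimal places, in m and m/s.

phase 1: p=0.0980, T=0.524, ωT=1.517294, cosh=2.389588, sinh=2.170283; start (x,ẋ)=(0.131900, 0.301500) → end (x,ẋ)=(0.404985, 0.933498)
phase 2: p=0.3610, T=0.436, ωT=1.262482, cosh=1.908566, sinh=1.625615; start (x,ẋ)=(0.404985, 0.933498) → end (x,ẋ)=(0.969021, 1.988683)

x = 0.9690, ẋ = 1.9887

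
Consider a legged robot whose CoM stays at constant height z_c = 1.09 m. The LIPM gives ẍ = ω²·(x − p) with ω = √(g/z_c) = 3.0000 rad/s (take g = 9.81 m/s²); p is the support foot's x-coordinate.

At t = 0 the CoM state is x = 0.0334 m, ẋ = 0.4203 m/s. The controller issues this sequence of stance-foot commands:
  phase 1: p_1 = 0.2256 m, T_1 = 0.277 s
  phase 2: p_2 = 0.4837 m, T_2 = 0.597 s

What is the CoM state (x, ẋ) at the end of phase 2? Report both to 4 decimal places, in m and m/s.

x = -0.6821, ẋ = -3.2959

phase 1: p=0.2256, T=0.277, ωT=0.831000, cosh=1.365613, sinh=0.930000; start (x,ẋ)=(0.033400, 0.420300) → end (x,ẋ)=(0.093422, 0.037729)
phase 2: p=0.4837, T=0.597, ωT=1.791000, cosh=3.081119, sinh=2.914326; start (x,ẋ)=(0.093422, 0.037729) → end (x,ẋ)=(-0.682141, -3.295942)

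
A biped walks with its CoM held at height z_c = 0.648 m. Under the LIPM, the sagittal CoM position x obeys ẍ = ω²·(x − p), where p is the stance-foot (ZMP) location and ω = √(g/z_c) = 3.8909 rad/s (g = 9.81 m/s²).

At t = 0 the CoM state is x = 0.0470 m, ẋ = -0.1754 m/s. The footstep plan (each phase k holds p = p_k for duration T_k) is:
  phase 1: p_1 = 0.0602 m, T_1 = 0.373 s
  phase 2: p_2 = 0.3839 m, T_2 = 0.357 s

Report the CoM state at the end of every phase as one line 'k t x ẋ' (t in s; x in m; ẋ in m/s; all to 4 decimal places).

1 0.3730 -0.0605 -0.4985
2 0.7300 -0.8036 -4.3138

phase 1: p=0.0602, T=0.373, ωT=1.451306, cosh=2.251474, sinh=2.017210; start (x,ẋ)=(0.047000, -0.175400) → end (x,ẋ)=(-0.060454, -0.498512)
phase 2: p=0.3839, T=0.357, ωT=1.389051, cosh=2.130177, sinh=1.880866; start (x,ẋ)=(-0.060454, -0.498512) → end (x,ẋ)=(-0.803635, -4.313820)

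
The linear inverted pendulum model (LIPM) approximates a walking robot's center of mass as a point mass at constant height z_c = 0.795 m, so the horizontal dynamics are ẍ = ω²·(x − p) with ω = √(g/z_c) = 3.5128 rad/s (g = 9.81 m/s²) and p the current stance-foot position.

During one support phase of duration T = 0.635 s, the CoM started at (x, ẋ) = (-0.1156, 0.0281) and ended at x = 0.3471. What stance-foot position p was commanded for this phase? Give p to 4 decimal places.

p = -0.2305

ωT = 3.5128·0.635 = 2.230628; cosh(ωT) = 4.706585, sinh(ωT) = 4.599124
x(T) = p + (x₀−p)·cosh(ωT) + (ẋ₀/ω)·sinh(ωT) ⇒ p·(1 − cosh) = x(T) − x₀·cosh − (ẋ₀/ω)·sinh
numerator   = 0.3471 − (-0.1156)·4.706585 − (0.0281/3.5128)·4.599124 = 0.854391
denominator = 1 − 4.706585 = -3.706585
p = 0.854391 / -3.706585 = -0.2305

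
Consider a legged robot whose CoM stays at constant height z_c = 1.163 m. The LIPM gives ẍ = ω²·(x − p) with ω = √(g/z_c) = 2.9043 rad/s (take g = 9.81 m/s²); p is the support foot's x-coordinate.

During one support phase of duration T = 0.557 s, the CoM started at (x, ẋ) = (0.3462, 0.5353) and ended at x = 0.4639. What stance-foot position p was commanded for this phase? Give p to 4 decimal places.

p = 0.5491

ωT = 2.9043·0.557 = 1.617695; cosh(ωT) = 2.619906, sinh(ωT) = 2.421551
x(T) = p + (x₀−p)·cosh(ωT) + (ẋ₀/ω)·sinh(ωT) ⇒ p·(1 − cosh) = x(T) − x₀·cosh − (ẋ₀/ω)·sinh
numerator   = 0.4639 − (0.3462)·2.619906 − (0.5353/2.9043)·2.421551 = -0.889435
denominator = 1 − 2.619906 = -1.619906
p = -0.889435 / -1.619906 = 0.5491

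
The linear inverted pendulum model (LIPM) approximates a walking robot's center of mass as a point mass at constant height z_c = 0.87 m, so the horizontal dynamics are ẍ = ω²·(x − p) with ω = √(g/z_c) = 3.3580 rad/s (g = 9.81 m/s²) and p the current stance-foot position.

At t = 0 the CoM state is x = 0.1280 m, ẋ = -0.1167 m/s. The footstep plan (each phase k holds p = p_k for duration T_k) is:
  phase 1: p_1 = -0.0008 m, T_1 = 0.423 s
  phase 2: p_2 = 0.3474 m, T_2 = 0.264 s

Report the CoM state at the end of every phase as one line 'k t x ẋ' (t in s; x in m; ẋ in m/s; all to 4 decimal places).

phase 1: p=-0.0008, T=0.423, ωT=1.420434, cosh=2.190263, sinh=1.948654; start (x,ẋ)=(0.128000, -0.116700) → end (x,ẋ)=(0.213585, 0.587209)
phase 2: p=0.3474, T=0.264, ωT=0.886512, cosh=1.419371, sinh=1.007280; start (x,ẋ)=(0.213585, 0.587209) → end (x,ẋ)=(0.333608, 0.380844)

1 0.4230 0.2136 0.5872
2 0.6870 0.3336 0.3808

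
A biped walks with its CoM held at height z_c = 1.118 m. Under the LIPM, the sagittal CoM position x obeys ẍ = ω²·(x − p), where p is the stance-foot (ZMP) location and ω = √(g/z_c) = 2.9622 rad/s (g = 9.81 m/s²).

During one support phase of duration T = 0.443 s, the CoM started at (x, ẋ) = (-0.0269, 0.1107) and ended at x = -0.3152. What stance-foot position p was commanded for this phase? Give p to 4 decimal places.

p = 0.3287

ωT = 2.9622·0.443 = 1.312255; cosh(ωT) = 1.991876, sinh(ωT) = 1.722663
x(T) = p + (x₀−p)·cosh(ωT) + (ẋ₀/ω)·sinh(ωT) ⇒ p·(1 − cosh) = x(T) − x₀·cosh − (ẋ₀/ω)·sinh
numerator   = -0.3152 − (-0.0269)·1.991876 − (0.1107/2.9622)·1.722663 = -0.325996
denominator = 1 − 1.991876 = -0.991876
p = -0.325996 / -0.991876 = 0.3287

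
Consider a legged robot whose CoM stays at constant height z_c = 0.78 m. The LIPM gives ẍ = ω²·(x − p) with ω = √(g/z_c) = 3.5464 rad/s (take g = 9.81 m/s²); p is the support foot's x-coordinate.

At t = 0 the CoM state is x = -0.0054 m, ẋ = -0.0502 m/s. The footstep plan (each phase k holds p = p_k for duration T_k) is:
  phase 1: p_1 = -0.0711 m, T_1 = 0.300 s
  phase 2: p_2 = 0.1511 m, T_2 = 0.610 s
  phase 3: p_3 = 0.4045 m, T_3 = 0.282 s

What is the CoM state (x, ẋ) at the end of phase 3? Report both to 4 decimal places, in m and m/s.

x = -0.8520, ẋ = -4.0963

phase 1: p=-0.0711, T=0.300, ωT=1.063920, cosh=1.621404, sinh=1.276304; start (x,ẋ)=(-0.005400, -0.050200) → end (x,ẋ)=(0.017360, 0.215982)
phase 2: p=0.1511, T=0.610, ωT=2.163304, cosh=4.407390, sinh=4.292445; start (x,ẋ)=(0.017360, 0.215982) → end (x,ẋ)=(-0.176927, -1.083970)
phase 3: p=0.4045, T=0.282, ωT=1.000085, cosh=1.543180, sinh=1.175332; start (x,ẋ)=(-0.176927, -1.083970) → end (x,ẋ)=(-0.851991, -4.096264)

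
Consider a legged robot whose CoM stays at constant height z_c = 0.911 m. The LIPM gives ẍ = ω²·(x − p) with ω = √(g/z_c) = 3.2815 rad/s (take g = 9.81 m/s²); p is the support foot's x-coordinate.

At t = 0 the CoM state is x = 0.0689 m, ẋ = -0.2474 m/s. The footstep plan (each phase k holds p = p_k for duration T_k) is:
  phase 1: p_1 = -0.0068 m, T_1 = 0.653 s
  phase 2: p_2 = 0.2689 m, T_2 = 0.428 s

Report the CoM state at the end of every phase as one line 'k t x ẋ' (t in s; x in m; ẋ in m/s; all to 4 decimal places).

1 0.6530 0.0034 -0.0248
2 1.0810 -0.3189 -1.7212

phase 1: p=-0.0068, T=0.653, ωT=2.142819, cosh=4.320380, sinh=4.203056; start (x,ẋ)=(0.068900, -0.247400) → end (x,ẋ)=(0.003374, -0.024783)
phase 2: p=0.2689, T=0.428, ωT=1.404482, cosh=2.159455, sinh=1.913961; start (x,ẋ)=(0.003374, -0.024783) → end (x,ẋ)=(-0.318945, -1.721193)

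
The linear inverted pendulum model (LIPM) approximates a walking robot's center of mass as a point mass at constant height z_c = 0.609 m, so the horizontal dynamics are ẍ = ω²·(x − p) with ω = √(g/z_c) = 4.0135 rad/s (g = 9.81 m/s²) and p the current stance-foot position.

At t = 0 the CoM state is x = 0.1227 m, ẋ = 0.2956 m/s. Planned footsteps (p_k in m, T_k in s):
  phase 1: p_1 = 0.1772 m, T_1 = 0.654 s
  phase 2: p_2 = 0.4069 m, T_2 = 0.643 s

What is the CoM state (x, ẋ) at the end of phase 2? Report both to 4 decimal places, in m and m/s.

x = 0.6265, ẋ = 0.9541

phase 1: p=0.1772, T=0.654, ωT=2.624829, cosh=6.937333, sinh=6.864881; start (x,ẋ)=(0.122700, 0.295600) → end (x,ẋ)=(0.304724, 0.549081)
phase 2: p=0.4069, T=0.643, ωT=2.580680, cosh=6.640922, sinh=6.565200; start (x,ẋ)=(0.304724, 0.549081) → end (x,ẋ)=(0.626529, 0.954113)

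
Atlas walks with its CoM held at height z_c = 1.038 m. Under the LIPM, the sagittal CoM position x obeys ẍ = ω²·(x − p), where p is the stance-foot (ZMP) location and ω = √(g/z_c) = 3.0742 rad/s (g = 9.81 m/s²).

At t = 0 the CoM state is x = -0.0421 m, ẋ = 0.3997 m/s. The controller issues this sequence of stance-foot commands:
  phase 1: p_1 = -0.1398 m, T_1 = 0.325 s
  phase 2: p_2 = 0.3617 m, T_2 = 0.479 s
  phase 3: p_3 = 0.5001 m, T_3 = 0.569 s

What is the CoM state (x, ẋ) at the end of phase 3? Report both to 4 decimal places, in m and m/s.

x = 1.5461, ẋ = 3.3524

phase 1: p=-0.1398, T=0.325, ωT=0.999115, cosh=1.542041, sinh=1.173836; start (x,ẋ)=(-0.042100, 0.399700) → end (x,ẋ)=(0.163477, 0.968915)
phase 2: p=0.3617, T=0.479, ωT=1.472542, cosh=2.294823, sinh=2.065481; start (x,ẋ)=(0.163477, 0.968915) → end (x,ẋ)=(0.557803, 0.964829)
phase 3: p=0.5001, T=0.569, ωT=1.749220, cosh=2.962012, sinh=2.788103; start (x,ẋ)=(0.557803, 0.964829) → end (x,ẋ)=(1.546056, 3.352420)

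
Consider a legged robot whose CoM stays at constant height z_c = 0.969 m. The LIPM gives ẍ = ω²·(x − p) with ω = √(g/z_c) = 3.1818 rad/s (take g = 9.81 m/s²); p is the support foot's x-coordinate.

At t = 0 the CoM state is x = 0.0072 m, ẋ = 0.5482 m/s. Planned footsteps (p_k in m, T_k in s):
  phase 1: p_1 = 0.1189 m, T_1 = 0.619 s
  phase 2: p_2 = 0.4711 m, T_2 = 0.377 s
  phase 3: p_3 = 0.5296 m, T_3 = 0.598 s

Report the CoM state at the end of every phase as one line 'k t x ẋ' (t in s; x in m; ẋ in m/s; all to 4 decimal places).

phase 1: p=0.1189, T=0.619, ωT=1.969534, cosh=3.653429, sinh=3.513908; start (x,ẋ)=(0.007200, 0.548200) → end (x,ẋ)=(0.316232, 0.753942)
phase 2: p=0.4711, T=0.377, ωT=1.199539, cosh=1.809959, sinh=1.508626; start (x,ẋ)=(0.316232, 0.753942) → end (x,ẋ)=(0.548270, 0.621214)
phase 3: p=0.5296, T=0.598, ωT=1.902716, cosh=3.426622, sinh=3.277459; start (x,ẋ)=(0.548270, 0.621214) → end (x,ẋ)=(1.233467, 2.323365)

1 0.6190 0.3162 0.7539
2 0.9960 0.5483 0.6212
3 1.5940 1.2335 2.3234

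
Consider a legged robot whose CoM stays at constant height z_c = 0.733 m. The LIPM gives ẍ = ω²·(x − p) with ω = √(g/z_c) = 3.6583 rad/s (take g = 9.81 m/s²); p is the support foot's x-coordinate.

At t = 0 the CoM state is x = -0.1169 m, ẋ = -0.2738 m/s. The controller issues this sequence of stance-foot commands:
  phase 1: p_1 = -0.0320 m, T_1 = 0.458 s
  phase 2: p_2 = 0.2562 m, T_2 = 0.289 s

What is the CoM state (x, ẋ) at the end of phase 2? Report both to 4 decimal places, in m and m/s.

x = -1.4370, ẋ = -5.8256

phase 1: p=-0.0320, T=0.458, ωT=1.675501, cosh=2.764343, sinh=2.577129; start (x,ẋ)=(-0.116900, -0.273800) → end (x,ẋ)=(-0.459574, -1.557307)
phase 2: p=0.2562, T=0.289, ωT=1.057249, cosh=1.612925, sinh=1.265515; start (x,ẋ)=(-0.459574, -1.557307) → end (x,ẋ)=(-1.437009, -5.825592)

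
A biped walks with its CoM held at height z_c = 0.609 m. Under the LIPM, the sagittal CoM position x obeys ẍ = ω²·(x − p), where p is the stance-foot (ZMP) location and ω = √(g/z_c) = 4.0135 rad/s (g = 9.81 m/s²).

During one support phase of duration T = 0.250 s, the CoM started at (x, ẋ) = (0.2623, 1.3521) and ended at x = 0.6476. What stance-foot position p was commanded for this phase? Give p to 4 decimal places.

ωT = 4.0135·0.250 = 1.003375; cosh(ωT) = 1.547056, sinh(ωT) = 1.180416
x(T) = p + (x₀−p)·cosh(ωT) + (ẋ₀/ω)·sinh(ωT) ⇒ p·(1 − cosh) = x(T) − x₀·cosh − (ẋ₀/ω)·sinh
numerator   = 0.6476 − (0.2623)·1.547056 − (1.3521/4.0135)·1.180416 = -0.155861
denominator = 1 − 1.547056 = -0.547056
p = -0.155861 / -0.547056 = 0.2849

p = 0.2849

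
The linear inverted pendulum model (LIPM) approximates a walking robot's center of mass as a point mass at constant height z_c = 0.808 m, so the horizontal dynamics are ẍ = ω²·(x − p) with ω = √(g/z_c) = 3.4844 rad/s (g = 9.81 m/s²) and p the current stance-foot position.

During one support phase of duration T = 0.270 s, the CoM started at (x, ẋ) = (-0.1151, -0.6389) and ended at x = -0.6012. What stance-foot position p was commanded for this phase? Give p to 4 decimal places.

ωT = 3.4844·0.270 = 0.940788; cosh(ωT) = 1.476160, sinh(ωT) = 1.085840
x(T) = p + (x₀−p)·cosh(ωT) + (ẋ₀/ω)·sinh(ωT) ⇒ p·(1 − cosh) = x(T) − x₀·cosh − (ẋ₀/ω)·sinh
numerator   = -0.6012 − (-0.1151)·1.476160 − (-0.6389/3.4844)·1.085840 = -0.232194
denominator = 1 − 1.476160 = -0.476160
p = -0.232194 / -0.476160 = 0.4876

p = 0.4876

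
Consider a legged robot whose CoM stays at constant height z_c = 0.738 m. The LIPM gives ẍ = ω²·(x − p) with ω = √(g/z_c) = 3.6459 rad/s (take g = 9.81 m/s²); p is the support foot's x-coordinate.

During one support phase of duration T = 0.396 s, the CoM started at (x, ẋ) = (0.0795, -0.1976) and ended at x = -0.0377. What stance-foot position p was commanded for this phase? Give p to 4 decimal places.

p = 0.0866

ωT = 3.6459·0.396 = 1.443776; cosh(ωT) = 2.236350, sinh(ωT) = 2.000315
x(T) = p + (x₀−p)·cosh(ωT) + (ẋ₀/ω)·sinh(ωT) ⇒ p·(1 − cosh) = x(T) − x₀·cosh − (ẋ₀/ω)·sinh
numerator   = -0.0377 − (0.0795)·2.236350 − (-0.1976/3.6459)·2.000315 = -0.107077
denominator = 1 − 2.236350 = -1.236350
p = -0.107077 / -1.236350 = 0.0866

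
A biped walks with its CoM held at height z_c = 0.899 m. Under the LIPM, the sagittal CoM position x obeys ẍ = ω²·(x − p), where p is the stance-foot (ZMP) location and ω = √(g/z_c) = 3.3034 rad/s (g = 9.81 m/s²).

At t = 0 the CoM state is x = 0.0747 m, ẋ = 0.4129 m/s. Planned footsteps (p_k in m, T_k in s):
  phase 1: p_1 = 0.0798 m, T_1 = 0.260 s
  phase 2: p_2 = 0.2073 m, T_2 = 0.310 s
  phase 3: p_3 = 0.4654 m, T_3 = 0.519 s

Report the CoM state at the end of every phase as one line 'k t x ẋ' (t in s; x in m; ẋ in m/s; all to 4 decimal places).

1 0.2600 0.1937 0.5585
2 0.5700 0.3910 0.8235
3 1.0890 0.9220 1.7007

phase 1: p=0.0798, T=0.260, ωT=0.858884, cosh=1.392080, sinh=0.968445; start (x,ẋ)=(0.074700, 0.412900) → end (x,ẋ)=(0.193749, 0.558474)
phase 2: p=0.2073, T=0.310, ωT=1.024054, cosh=1.571798, sinh=1.212662; start (x,ẋ)=(0.193749, 0.558474) → end (x,ẋ)=(0.391013, 0.823523)
phase 3: p=0.4654, T=0.519, ωT=1.714465, cosh=2.866881, sinh=2.686821; start (x,ẋ)=(0.391013, 0.823523) → end (x,ẋ)=(0.921954, 1.700712)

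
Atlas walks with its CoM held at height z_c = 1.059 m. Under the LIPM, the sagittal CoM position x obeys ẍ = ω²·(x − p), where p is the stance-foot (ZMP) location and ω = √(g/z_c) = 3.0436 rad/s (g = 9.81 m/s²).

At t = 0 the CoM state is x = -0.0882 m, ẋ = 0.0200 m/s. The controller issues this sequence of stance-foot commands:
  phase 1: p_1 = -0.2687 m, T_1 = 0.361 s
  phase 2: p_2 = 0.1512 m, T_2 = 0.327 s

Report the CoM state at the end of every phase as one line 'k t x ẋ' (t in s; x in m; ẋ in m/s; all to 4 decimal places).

phase 1: p=-0.2687, T=0.361, ωT=1.098740, cosh=1.666836, sinh=1.333546; start (x,ẋ)=(-0.088200, 0.020000) → end (x,ẋ)=(0.040927, 0.765946)
phase 2: p=0.1512, T=0.327, ωT=0.995257, cosh=1.537524, sinh=1.167896; start (x,ẋ)=(0.040927, 0.765946) → end (x,ẋ)=(0.275563, 0.785684)

1 0.3610 0.0409 0.7659
2 0.6880 0.2756 0.7857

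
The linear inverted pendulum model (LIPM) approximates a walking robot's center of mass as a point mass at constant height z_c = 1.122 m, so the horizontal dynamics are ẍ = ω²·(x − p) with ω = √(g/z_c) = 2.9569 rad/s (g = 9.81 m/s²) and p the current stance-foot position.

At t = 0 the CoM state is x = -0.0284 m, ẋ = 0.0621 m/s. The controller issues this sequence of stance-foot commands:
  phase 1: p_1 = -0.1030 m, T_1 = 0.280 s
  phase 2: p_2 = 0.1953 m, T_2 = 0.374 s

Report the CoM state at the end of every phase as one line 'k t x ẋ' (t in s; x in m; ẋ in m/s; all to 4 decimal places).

phase 1: p=-0.1030, T=0.280, ωT=0.827932, cosh=1.362767, sinh=0.925815; start (x,ẋ)=(-0.028400, 0.062100) → end (x,ẋ)=(0.018106, 0.288848)
phase 2: p=0.1953, T=0.374, ωT=1.105881, cosh=1.676402, sinh=1.345483; start (x,ẋ)=(0.018106, 0.288848) → end (x,ẋ)=(0.029687, -0.220732)

1 0.2800 0.0181 0.2888
2 0.6540 0.0297 -0.2207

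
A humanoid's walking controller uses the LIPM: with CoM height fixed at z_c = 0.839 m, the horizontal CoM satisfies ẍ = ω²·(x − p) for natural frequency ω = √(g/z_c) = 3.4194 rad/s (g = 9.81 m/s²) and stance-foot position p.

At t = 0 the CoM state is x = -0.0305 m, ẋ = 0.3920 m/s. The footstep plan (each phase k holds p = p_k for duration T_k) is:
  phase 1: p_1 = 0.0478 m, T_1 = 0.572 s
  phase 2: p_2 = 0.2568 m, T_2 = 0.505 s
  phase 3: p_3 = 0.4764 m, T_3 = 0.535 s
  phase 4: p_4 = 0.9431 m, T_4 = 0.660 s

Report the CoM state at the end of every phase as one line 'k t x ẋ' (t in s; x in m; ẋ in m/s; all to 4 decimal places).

1 0.5720 0.1626 0.4859
2 1.0770 0.3705 0.5326
3 1.6120 0.6109 0.6034
4 2.2720 0.1725 -2.4529

phase 1: p=0.0478, T=0.572, ωT=1.955897, cosh=3.605847, sinh=3.464410; start (x,ẋ)=(-0.030500, 0.392000) → end (x,ẋ)=(0.162622, 0.485934)
phase 2: p=0.2568, T=0.505, ωT=1.726797, cosh=2.900234, sinh=2.722381; start (x,ẋ)=(0.162622, 0.485934) → end (x,ẋ)=(0.370542, 0.532630)
phase 3: p=0.4764, T=0.535, ωT=1.829379, cosh=3.195265, sinh=3.034752; start (x,ẋ)=(0.370542, 0.532630) → end (x,ẋ)=(0.610871, 0.603405)
phase 4: p=0.9431, T=0.660, ωT=2.256804, cosh=4.828598, sinh=4.723913; start (x,ẋ)=(0.610871, 0.603405) → end (x,ẋ)=(0.172507, -2.452875)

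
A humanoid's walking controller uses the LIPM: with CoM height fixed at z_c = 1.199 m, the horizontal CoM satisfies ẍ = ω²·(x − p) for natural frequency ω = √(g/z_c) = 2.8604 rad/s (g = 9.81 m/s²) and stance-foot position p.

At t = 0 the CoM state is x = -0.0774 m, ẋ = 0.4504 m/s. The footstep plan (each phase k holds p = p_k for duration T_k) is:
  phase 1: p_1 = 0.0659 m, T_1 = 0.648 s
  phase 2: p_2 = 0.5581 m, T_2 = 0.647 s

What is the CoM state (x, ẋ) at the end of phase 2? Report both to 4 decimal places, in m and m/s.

x = -0.7629, ẋ = -3.5362

phase 1: p=0.0659, T=0.648, ωT=1.853539, cosh=3.269525, sinh=3.112843; start (x,ẋ)=(-0.077400, 0.450400) → end (x,ẋ)=(0.087527, 0.196654)
phase 2: p=0.5581, T=0.647, ωT=1.850679, cosh=3.260634, sinh=3.103504; start (x,ẋ)=(0.087527, 0.196654) → end (x,ẋ)=(-0.762899, -3.536183)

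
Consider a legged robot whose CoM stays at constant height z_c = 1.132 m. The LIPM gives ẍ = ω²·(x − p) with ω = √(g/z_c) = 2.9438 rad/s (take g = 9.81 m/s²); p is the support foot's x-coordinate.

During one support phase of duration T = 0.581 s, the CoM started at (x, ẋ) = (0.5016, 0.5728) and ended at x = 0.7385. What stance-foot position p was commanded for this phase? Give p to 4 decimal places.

p = 0.6544

ωT = 2.9438·0.581 = 1.710348; cosh(ωT) = 2.855844, sinh(ωT) = 2.675041
x(T) = p + (x₀−p)·cosh(ωT) + (ẋ₀/ω)·sinh(ωT) ⇒ p·(1 − cosh) = x(T) − x₀·cosh − (ẋ₀/ω)·sinh
numerator   = 0.7385 − (0.5016)·2.855844 − (0.5728/2.9438)·2.675041 = -1.214497
denominator = 1 − 2.855844 = -1.855844
p = -1.214497 / -1.855844 = 0.6544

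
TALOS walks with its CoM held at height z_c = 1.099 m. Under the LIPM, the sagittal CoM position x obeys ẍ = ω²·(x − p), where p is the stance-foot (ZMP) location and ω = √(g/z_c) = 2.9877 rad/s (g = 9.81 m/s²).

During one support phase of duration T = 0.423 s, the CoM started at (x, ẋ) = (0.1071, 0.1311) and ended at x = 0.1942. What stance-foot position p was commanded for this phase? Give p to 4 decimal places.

p = 0.0899

ωT = 2.9877·0.423 = 1.263797; cosh(ωT) = 1.910706, sinh(ωT) = 1.628127
x(T) = p + (x₀−p)·cosh(ωT) + (ẋ₀/ω)·sinh(ωT) ⇒ p·(1 − cosh) = x(T) − x₀·cosh − (ẋ₀/ω)·sinh
numerator   = 0.1942 − (0.1071)·1.910706 − (0.1311/2.9877)·1.628127 = -0.081879
denominator = 1 − 1.910706 = -0.910706
p = -0.081879 / -0.910706 = 0.0899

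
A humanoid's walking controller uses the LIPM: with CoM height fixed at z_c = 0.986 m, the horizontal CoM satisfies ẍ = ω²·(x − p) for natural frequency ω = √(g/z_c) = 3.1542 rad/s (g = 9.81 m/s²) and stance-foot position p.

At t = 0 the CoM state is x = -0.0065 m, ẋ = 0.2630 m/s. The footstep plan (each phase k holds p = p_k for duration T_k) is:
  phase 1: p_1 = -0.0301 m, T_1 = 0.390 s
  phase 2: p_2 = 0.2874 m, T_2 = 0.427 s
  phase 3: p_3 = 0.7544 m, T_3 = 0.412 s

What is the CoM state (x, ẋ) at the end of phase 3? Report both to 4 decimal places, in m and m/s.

phase 1: p=-0.0301, T=0.390, ωT=1.230138, cosh=1.856977, sinh=1.564725; start (x,ẋ)=(-0.006500, 0.263000) → end (x,ẋ)=(0.144193, 0.604862)
phase 2: p=0.2874, T=0.427, ωT=1.346843, cosh=2.052664, sinh=1.792604; start (x,ẋ)=(0.144193, 0.604862) → end (x,ẋ)=(0.337200, 0.431851)
phase 3: p=0.7544, T=0.412, ωT=1.299530, cosh=1.970117, sinh=1.697457; start (x,ẋ)=(0.337200, 0.431851) → end (x,ẋ)=(0.164872, -1.382939)

x = 0.1649, ẋ = -1.3829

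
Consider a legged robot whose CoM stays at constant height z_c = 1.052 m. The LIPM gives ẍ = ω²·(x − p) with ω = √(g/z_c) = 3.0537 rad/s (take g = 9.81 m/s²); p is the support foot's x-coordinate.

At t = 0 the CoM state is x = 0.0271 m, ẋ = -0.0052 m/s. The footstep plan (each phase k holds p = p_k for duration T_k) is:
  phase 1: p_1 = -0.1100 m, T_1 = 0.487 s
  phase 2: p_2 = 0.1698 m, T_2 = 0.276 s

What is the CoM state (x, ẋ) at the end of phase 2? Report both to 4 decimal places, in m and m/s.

x = 0.4871, ẋ = 1.2956

phase 1: p=-0.1100, T=0.487, ωT=1.487152, cosh=2.325246, sinh=2.099230; start (x,ẋ)=(0.027100, -0.005200) → end (x,ẋ)=(0.205217, 0.866777)
phase 2: p=0.1698, T=0.276, ωT=0.842821, cosh=1.376703, sinh=0.946208; start (x,ẋ)=(0.205217, 0.866777) → end (x,ẋ)=(0.487134, 1.295628)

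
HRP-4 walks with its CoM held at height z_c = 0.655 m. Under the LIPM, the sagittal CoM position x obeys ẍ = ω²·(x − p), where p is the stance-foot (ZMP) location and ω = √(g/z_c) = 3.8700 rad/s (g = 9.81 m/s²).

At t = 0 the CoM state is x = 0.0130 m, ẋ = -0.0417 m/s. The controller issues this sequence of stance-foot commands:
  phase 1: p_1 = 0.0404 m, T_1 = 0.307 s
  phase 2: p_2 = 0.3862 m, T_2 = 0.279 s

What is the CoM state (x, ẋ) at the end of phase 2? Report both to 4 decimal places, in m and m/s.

phase 1: p=0.0404, T=0.307, ωT=1.188090, cosh=1.792806, sinh=1.488003; start (x,ẋ)=(0.013000, -0.041700) → end (x,ẋ)=(-0.024756, -0.232545)
phase 2: p=0.3862, T=0.279, ωT=1.079730, cosh=1.641786, sinh=1.302099; start (x,ẋ)=(-0.024756, -0.232545) → end (x,ẋ)=(-0.366744, -2.452648)

x = -0.3667, ẋ = -2.4526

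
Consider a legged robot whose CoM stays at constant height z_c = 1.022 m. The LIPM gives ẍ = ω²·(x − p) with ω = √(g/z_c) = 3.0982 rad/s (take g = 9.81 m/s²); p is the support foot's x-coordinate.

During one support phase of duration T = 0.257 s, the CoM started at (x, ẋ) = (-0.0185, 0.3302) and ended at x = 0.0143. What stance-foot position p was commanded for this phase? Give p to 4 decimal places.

p = 0.1650

ωT = 3.0982·0.257 = 0.796237; cosh(ωT) = 1.334103, sinh(ωT) = 0.883080
x(T) = p + (x₀−p)·cosh(ωT) + (ẋ₀/ω)·sinh(ωT) ⇒ p·(1 − cosh) = x(T) − x₀·cosh − (ẋ₀/ω)·sinh
numerator   = 0.0143 − (-0.0185)·1.334103 − (0.3302/3.0982)·0.883080 = -0.055136
denominator = 1 − 1.334103 = -0.334103
p = -0.055136 / -0.334103 = 0.1650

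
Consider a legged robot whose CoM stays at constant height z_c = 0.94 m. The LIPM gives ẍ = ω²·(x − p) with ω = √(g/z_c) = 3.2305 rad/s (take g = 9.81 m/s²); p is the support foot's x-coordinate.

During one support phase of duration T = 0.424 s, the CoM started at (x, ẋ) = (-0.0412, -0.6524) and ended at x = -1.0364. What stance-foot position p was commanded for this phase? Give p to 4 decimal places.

p = 0.5287

ωT = 3.2305·0.424 = 1.369732; cosh(ωT) = 2.094236, sinh(ωT) = 1.840061
x(T) = p + (x₀−p)·cosh(ωT) + (ẋ₀/ω)·sinh(ωT) ⇒ p·(1 − cosh) = x(T) − x₀·cosh − (ẋ₀/ω)·sinh
numerator   = -1.0364 − (-0.0412)·2.094236 − (-0.6524/3.2305)·1.840061 = -0.578517
denominator = 1 − 2.094236 = -1.094236
p = -0.578517 / -1.094236 = 0.5287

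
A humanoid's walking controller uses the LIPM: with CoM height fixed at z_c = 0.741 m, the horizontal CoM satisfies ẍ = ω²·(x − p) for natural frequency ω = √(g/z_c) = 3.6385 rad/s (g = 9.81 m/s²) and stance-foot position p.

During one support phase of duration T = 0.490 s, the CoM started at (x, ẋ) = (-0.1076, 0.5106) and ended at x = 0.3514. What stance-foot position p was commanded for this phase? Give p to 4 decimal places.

p = -0.1336

ωT = 3.6385·0.490 = 1.782865; cosh(ωT) = 3.057513, sinh(ωT) = 2.889357
x(T) = p + (x₀−p)·cosh(ωT) + (ẋ₀/ω)·sinh(ωT) ⇒ p·(1 − cosh) = x(T) − x₀·cosh − (ẋ₀/ω)·sinh
numerator   = 0.3514 − (-0.1076)·3.057513 − (0.5106/3.6385)·2.889357 = 0.274918
denominator = 1 − 3.057513 = -2.057513
p = 0.274918 / -2.057513 = -0.1336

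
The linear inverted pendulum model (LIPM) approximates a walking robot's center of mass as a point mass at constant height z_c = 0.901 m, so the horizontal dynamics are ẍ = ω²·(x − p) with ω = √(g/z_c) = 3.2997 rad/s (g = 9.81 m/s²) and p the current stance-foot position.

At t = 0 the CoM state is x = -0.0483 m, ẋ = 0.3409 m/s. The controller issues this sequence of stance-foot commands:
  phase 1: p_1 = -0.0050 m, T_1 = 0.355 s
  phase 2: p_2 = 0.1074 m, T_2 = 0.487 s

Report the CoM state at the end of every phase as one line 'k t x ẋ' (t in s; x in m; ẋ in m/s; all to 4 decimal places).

1 0.3550 0.0691 0.3944
2 0.8420 0.2941 0.7206

phase 1: p=-0.0050, T=0.355, ωT=1.171393, cosh=1.768210, sinh=1.458275; start (x,ẋ)=(-0.048300, 0.340900) → end (x,ẋ)=(0.069094, 0.394429)
phase 2: p=0.1074, T=0.487, ωT=1.606954, cosh=2.594046, sinh=2.393549; start (x,ẋ)=(0.069094, 0.394429) → end (x,ẋ)=(0.294146, 0.720630)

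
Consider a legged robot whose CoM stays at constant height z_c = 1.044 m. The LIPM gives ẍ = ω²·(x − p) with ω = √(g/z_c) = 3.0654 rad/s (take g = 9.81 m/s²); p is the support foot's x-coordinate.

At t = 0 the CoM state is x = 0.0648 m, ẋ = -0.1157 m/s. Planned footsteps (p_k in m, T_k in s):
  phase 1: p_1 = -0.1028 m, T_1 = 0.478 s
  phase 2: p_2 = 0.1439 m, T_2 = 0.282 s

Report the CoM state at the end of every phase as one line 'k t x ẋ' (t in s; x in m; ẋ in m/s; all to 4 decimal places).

1 0.4780 0.2020 0.7888
2 0.7600 0.4763 1.2762

phase 1: p=-0.1028, T=0.478, ωT=1.465261, cosh=2.279846, sinh=2.048828; start (x,ẋ)=(0.064800, -0.115700) → end (x,ẋ)=(0.201971, 0.788830)
phase 2: p=0.1439, T=0.282, ωT=0.864443, cosh=1.397485, sinh=0.976198; start (x,ẋ)=(0.201971, 0.788830) → end (x,ẋ)=(0.476262, 1.276153)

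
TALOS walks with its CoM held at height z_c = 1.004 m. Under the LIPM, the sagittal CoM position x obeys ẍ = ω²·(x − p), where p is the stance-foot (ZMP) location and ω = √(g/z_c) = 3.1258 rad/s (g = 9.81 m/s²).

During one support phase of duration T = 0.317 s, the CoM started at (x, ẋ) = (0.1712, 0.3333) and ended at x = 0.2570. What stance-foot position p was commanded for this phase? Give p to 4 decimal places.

p = 0.2426

ωT = 3.1258·0.317 = 0.990879; cosh(ωT) = 1.532425, sinh(ωT) = 1.161175
x(T) = p + (x₀−p)·cosh(ωT) + (ẋ₀/ω)·sinh(ωT) ⇒ p·(1 − cosh) = x(T) − x₀·cosh − (ẋ₀/ω)·sinh
numerator   = 0.2570 − (0.1712)·1.532425 − (0.3333/3.1258)·1.161175 = -0.129166
denominator = 1 − 1.532425 = -0.532425
p = -0.129166 / -0.532425 = 0.2426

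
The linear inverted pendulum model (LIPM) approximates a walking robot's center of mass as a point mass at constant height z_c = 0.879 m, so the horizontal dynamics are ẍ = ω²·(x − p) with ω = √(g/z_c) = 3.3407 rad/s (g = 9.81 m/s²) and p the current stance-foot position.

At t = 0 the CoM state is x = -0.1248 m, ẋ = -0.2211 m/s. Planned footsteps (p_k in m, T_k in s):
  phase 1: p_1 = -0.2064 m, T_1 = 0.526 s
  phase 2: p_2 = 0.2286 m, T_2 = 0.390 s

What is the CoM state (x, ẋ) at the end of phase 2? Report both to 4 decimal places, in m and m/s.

phase 1: p=-0.2064, T=0.526, ωT=1.757208, cosh=2.984379, sinh=2.811854; start (x,ẋ)=(-0.124800, -0.221100) → end (x,ẋ)=(-0.148974, 0.106668)
phase 2: p=0.2286, T=0.390, ωT=1.302873, cosh=1.975802, sinh=1.704052; start (x,ẋ)=(-0.148974, 0.106668) → end (x,ẋ)=(-0.463000, -1.938668)

x = -0.4630, ẋ = -1.9387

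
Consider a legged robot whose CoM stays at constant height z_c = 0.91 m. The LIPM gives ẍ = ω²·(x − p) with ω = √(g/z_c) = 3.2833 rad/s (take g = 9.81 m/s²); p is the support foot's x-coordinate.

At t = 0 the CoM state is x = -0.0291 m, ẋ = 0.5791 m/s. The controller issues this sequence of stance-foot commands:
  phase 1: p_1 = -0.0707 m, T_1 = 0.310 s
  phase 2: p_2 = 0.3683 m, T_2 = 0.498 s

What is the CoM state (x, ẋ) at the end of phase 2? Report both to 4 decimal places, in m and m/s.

phase 1: p=-0.0707, T=0.310, ωT=1.017823, cosh=1.564272, sinh=1.202892; start (x,ẋ)=(-0.029100, 0.579100) → end (x,ẋ)=(0.206537, 1.070167)
phase 2: p=0.3683, T=0.498, ωT=1.635083, cosh=2.662411, sinh=2.467475; start (x,ẋ)=(0.206537, 1.070167) → end (x,ẋ)=(0.741875, 1.538706)

x = 0.7419, ẋ = 1.5387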